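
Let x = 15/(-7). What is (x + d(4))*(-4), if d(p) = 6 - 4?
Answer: 4/7 ≈ 0.57143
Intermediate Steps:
d(p) = 2
x = -15/7 (x = 15*(-1/7) = -15/7 ≈ -2.1429)
(x + d(4))*(-4) = (-15/7 + 2)*(-4) = -1/7*(-4) = 4/7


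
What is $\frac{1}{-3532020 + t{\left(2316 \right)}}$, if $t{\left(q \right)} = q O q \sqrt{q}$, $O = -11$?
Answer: $\frac{294335}{671886983513445108} - \frac{819478 \sqrt{579}}{55990581959453759} \approx -3.5174 \cdot 10^{-10}$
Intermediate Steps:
$t{\left(q \right)} = - 11 q^{\frac{5}{2}}$ ($t{\left(q \right)} = q \left(-11\right) q \sqrt{q} = - 11 q q \sqrt{q} = - 11 q^{2} \sqrt{q} = - 11 q^{\frac{5}{2}}$)
$\frac{1}{-3532020 + t{\left(2316 \right)}} = \frac{1}{-3532020 - 11 \cdot 2316^{\frac{5}{2}}} = \frac{1}{-3532020 - 11 \cdot 10727712 \sqrt{579}} = \frac{1}{-3532020 - 118004832 \sqrt{579}}$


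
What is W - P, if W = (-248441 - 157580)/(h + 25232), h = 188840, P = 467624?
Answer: -100105610949/214072 ≈ -4.6763e+5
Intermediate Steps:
W = -406021/214072 (W = (-248441 - 157580)/(188840 + 25232) = -406021/214072 ≈ -1.8967)
W - P = -406021/214072 - 1*467624 = -406021/214072 - 467624 = -100105610949/214072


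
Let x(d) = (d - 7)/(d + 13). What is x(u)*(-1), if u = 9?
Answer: -1/11 ≈ -0.090909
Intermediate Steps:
x(d) = (-7 + d)/(13 + d)
x(u)*(-1) = ((-7 + 9)/(13 + 9))*(-1) = (2/22)*(-1) = ((1/22)*2)*(-1) = (1/11)*(-1) = -1/11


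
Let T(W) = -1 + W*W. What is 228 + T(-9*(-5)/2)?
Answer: 2933/4 ≈ 733.25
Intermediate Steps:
T(W) = -1 + W**2
228 + T(-9*(-5)/2) = 228 + (-1 + (-9*(-5)/2)**2) = 228 + (-1 + (45*(1/2))**2) = 228 + (-1 + (45/2)**2) = 228 + (-1 + 2025/4) = 228 + 2021/4 = 2933/4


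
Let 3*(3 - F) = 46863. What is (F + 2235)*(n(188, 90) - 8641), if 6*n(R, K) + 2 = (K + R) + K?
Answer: 114826140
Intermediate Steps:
F = -15618 (F = 3 - 1/3*46863 = 3 - 15621 = -15618)
n(R, K) = -1/3 + K/3 + R/6 (n(R, K) = -1/3 + ((K + R) + K)/6 = -1/3 + (R + 2*K)/6 = -1/3 + (K/3 + R/6) = -1/3 + K/3 + R/6)
(F + 2235)*(n(188, 90) - 8641) = (-15618 + 2235)*((-1/3 + (1/3)*90 + (1/6)*188) - 8641) = -13383*((-1/3 + 30 + 94/3) - 8641) = -13383*(61 - 8641) = -13383*(-8580) = 114826140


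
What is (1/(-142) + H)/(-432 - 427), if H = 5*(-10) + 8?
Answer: 5965/121978 ≈ 0.048902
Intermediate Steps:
H = -42 (H = -50 + 8 = -42)
(1/(-142) + H)/(-432 - 427) = (1/(-142) - 42)/(-432 - 427) = (-1/142 - 42)/(-859) = -5965/142*(-1/859) = 5965/121978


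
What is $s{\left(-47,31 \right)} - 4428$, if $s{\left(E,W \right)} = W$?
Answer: $-4397$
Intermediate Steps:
$s{\left(-47,31 \right)} - 4428 = 31 - 4428 = -4397$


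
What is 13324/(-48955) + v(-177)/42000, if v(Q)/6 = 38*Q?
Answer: -42253933/34268500 ≈ -1.2330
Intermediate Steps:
v(Q) = 228*Q (v(Q) = 6*(38*Q) = 228*Q)
13324/(-48955) + v(-177)/42000 = 13324/(-48955) + (228*(-177))/42000 = 13324*(-1/48955) - 40356*1/42000 = -13324/48955 - 3363/3500 = -42253933/34268500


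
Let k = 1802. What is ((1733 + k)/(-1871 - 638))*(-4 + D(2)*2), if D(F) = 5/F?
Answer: -3535/2509 ≈ -1.4089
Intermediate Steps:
((1733 + k)/(-1871 - 638))*(-4 + D(2)*2) = ((1733 + 1802)/(-1871 - 638))*(-4 + (5/2)*2) = (3535/(-2509))*(-4 + (5*(½))*2) = (3535*(-1/2509))*(-4 + (5/2)*2) = -3535*(-4 + 5)/2509 = -3535/2509*1 = -3535/2509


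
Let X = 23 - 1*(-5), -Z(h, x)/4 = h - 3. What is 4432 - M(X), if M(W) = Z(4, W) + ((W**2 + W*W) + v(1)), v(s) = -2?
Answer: 2870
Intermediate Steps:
Z(h, x) = 12 - 4*h (Z(h, x) = -4*(h - 3) = -4*(-3 + h) = 12 - 4*h)
X = 28 (X = 23 + 5 = 28)
M(W) = -6 + 2*W**2 (M(W) = (12 - 4*4) + ((W**2 + W*W) - 2) = (12 - 16) + ((W**2 + W**2) - 2) = -4 + (2*W**2 - 2) = -4 + (-2 + 2*W**2) = -6 + 2*W**2)
4432 - M(X) = 4432 - (-6 + 2*28**2) = 4432 - (-6 + 2*784) = 4432 - (-6 + 1568) = 4432 - 1*1562 = 4432 - 1562 = 2870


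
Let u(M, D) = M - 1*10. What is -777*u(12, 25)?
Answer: -1554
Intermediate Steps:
u(M, D) = -10 + M (u(M, D) = M - 10 = -10 + M)
-777*u(12, 25) = -777*(-10 + 12) = -777*2 = -1554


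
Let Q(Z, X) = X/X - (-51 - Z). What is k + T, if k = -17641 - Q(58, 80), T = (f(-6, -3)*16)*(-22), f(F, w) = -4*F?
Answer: -26199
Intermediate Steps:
Q(Z, X) = 52 + Z (Q(Z, X) = 1 + (51 + Z) = 52 + Z)
T = -8448 (T = (-4*(-6)*16)*(-22) = (24*16)*(-22) = 384*(-22) = -8448)
k = -17751 (k = -17641 - (52 + 58) = -17641 - 1*110 = -17641 - 110 = -17751)
k + T = -17751 - 8448 = -26199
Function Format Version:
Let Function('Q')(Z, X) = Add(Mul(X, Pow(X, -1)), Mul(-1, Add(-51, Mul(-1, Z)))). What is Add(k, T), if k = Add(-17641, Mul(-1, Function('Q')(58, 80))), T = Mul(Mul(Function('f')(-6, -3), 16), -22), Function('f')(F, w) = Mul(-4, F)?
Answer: -26199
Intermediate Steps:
Function('Q')(Z, X) = Add(52, Z) (Function('Q')(Z, X) = Add(1, Add(51, Z)) = Add(52, Z))
T = -8448 (T = Mul(Mul(Mul(-4, -6), 16), -22) = Mul(Mul(24, 16), -22) = Mul(384, -22) = -8448)
k = -17751 (k = Add(-17641, Mul(-1, Add(52, 58))) = Add(-17641, Mul(-1, 110)) = Add(-17641, -110) = -17751)
Add(k, T) = Add(-17751, -8448) = -26199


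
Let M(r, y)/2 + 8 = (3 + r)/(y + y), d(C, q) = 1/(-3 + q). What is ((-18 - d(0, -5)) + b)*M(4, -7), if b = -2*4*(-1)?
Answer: 1343/8 ≈ 167.88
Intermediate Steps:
M(r, y) = -16 + (3 + r)/y (M(r, y) = -16 + 2*((3 + r)/(y + y)) = -16 + 2*((3 + r)/((2*y))) = -16 + 2*((3 + r)*(1/(2*y))) = -16 + 2*((3 + r)/(2*y)) = -16 + (3 + r)/y)
b = 8 (b = -8*(-1) = 8)
((-18 - d(0, -5)) + b)*M(4, -7) = ((-18 - 1/(-3 - 5)) + 8)*((3 + 4 - 16*(-7))/(-7)) = ((-18 - 1/(-8)) + 8)*(-(3 + 4 + 112)/7) = ((-18 - 1*(-1/8)) + 8)*(-1/7*119) = ((-18 + 1/8) + 8)*(-17) = (-143/8 + 8)*(-17) = -79/8*(-17) = 1343/8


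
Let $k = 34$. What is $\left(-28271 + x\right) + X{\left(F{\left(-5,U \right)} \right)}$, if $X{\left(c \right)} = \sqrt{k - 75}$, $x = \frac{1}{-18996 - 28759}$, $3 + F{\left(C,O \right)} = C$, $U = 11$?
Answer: $- \frac{1350081606}{47755} + i \sqrt{41} \approx -28271.0 + 6.4031 i$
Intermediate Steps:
$F{\left(C,O \right)} = -3 + C$
$x = - \frac{1}{47755}$ ($x = \frac{1}{-47755} = - \frac{1}{47755} \approx -2.094 \cdot 10^{-5}$)
$X{\left(c \right)} = i \sqrt{41}$ ($X{\left(c \right)} = \sqrt{34 - 75} = \sqrt{-41} = i \sqrt{41}$)
$\left(-28271 + x\right) + X{\left(F{\left(-5,U \right)} \right)} = \left(-28271 - \frac{1}{47755}\right) + i \sqrt{41} = - \frac{1350081606}{47755} + i \sqrt{41}$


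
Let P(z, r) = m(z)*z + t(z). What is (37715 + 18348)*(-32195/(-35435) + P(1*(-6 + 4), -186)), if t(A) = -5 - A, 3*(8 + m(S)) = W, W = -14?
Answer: 27703307198/21261 ≈ 1.3030e+6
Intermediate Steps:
m(S) = -38/3 (m(S) = -8 + (1/3)*(-14) = -8 - 14/3 = -38/3)
P(z, r) = -5 - 41*z/3 (P(z, r) = -38*z/3 + (-5 - z) = -5 - 41*z/3)
(37715 + 18348)*(-32195/(-35435) + P(1*(-6 + 4), -186)) = (37715 + 18348)*(-32195/(-35435) + (-5 - 41*(-6 + 4)/3)) = 56063*(-32195*(-1/35435) + (-5 - 41*(-2)/3)) = 56063*(6439/7087 + (-5 - 41/3*(-2))) = 56063*(6439/7087 + (-5 + 82/3)) = 56063*(6439/7087 + 67/3) = 56063*(494146/21261) = 27703307198/21261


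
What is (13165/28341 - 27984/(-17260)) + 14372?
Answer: 1757827296991/122291415 ≈ 14374.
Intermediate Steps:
(13165/28341 - 27984/(-17260)) + 14372 = (13165*(1/28341) - 27984*(-1/17260)) + 14372 = (13165/28341 + 6996/4315) + 14372 = 255080611/122291415 + 14372 = 1757827296991/122291415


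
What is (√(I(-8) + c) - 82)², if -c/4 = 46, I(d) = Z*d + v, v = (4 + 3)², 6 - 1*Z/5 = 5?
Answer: 6549 - 820*I*√7 ≈ 6549.0 - 2169.5*I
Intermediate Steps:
Z = 5 (Z = 30 - 5*5 = 30 - 25 = 5)
v = 49 (v = 7² = 49)
I(d) = 49 + 5*d (I(d) = 5*d + 49 = 49 + 5*d)
c = -184 (c = -4*46 = -184)
(√(I(-8) + c) - 82)² = (√((49 + 5*(-8)) - 184) - 82)² = (√((49 - 40) - 184) - 82)² = (√(9 - 184) - 82)² = (√(-175) - 82)² = (5*I*√7 - 82)² = (-82 + 5*I*√7)²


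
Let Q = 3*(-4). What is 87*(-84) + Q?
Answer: -7320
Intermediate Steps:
Q = -12
87*(-84) + Q = 87*(-84) - 12 = -7308 - 12 = -7320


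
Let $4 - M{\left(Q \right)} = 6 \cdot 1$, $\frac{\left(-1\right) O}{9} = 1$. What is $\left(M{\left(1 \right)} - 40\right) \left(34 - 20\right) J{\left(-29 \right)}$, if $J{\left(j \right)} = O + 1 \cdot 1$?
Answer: $4704$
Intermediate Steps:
$O = -9$ ($O = \left(-9\right) 1 = -9$)
$M{\left(Q \right)} = -2$ ($M{\left(Q \right)} = 4 - 6 \cdot 1 = 4 - 6 = -2$)
$J{\left(j \right)} = -8$ ($J{\left(j \right)} = -9 + 1 \cdot 1 = -9 + 1 = -8$)
$\left(M{\left(1 \right)} - 40\right) \left(34 - 20\right) J{\left(-29 \right)} = \left(-2 - 40\right) \left(34 - 20\right) \left(-8\right) = \left(-42\right) 14 \left(-8\right) = \left(-588\right) \left(-8\right) = 4704$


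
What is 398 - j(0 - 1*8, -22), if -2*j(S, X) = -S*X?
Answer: 310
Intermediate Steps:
j(S, X) = S*X/2 (j(S, X) = -(-1)*S*X/2 = S*X/2)
398 - j(0 - 1*8, -22) = 398 - (0 - 1*8)*(-22)/2 = 398 - (0 - 8)*(-22)/2 = 398 - (-8)*(-22)/2 = 398 - 1*88 = 398 - 88 = 310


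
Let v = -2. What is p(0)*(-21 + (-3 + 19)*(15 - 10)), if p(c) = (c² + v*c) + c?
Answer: 0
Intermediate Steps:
p(c) = c² - c (p(c) = (c² - 2*c) + c = c² - c)
p(0)*(-21 + (-3 + 19)*(15 - 10)) = (0*(-1 + 0))*(-21 + (-3 + 19)*(15 - 10)) = (0*(-1))*(-21 + 16*5) = 0*(-21 + 80) = 0*59 = 0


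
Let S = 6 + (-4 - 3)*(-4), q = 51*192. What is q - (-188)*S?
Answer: 16184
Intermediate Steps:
q = 9792
S = 34 (S = 6 - 7*(-4) = 6 + 28 = 34)
q - (-188)*S = 9792 - (-188)*34 = 9792 - 1*(-6392) = 9792 + 6392 = 16184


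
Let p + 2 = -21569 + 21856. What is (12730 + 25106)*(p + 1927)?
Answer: 83693232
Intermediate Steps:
p = 285 (p = -2 + (-21569 + 21856) = -2 + 287 = 285)
(12730 + 25106)*(p + 1927) = (12730 + 25106)*(285 + 1927) = 37836*2212 = 83693232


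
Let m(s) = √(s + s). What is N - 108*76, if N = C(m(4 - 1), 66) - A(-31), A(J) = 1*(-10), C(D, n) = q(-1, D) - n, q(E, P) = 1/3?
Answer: -24791/3 ≈ -8263.7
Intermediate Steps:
q(E, P) = ⅓
m(s) = √2*√s (m(s) = √(2*s) = √2*√s)
C(D, n) = ⅓ - n
A(J) = -10
N = -167/3 (N = (⅓ - 1*66) - 1*(-10) = (⅓ - 66) + 10 = -197/3 + 10 = -167/3 ≈ -55.667)
N - 108*76 = -167/3 - 108*76 = -167/3 - 1*8208 = -167/3 - 8208 = -24791/3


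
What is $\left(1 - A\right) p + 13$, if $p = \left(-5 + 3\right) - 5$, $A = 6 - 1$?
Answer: $41$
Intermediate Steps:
$A = 5$ ($A = 6 - 1 = 5$)
$p = -7$ ($p = -2 - 5 = -7$)
$\left(1 - A\right) p + 13 = \left(1 - 5\right) \left(-7\right) + 13 = \left(-4\right) \left(-7\right) + 13 = 28 + 13 = 41$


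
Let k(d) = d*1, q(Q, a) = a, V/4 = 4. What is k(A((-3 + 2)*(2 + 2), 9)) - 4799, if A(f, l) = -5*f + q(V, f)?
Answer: -4783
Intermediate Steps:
V = 16 (V = 4*4 = 16)
A(f, l) = -4*f (A(f, l) = -5*f + f = -4*f)
k(d) = d
k(A((-3 + 2)*(2 + 2), 9)) - 4799 = -4*(-3 + 2)*(2 + 2) - 4799 = -(-4)*4 - 4799 = -4*(-4) - 4799 = 16 - 4799 = -4783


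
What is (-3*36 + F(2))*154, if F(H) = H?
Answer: -16324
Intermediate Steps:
(-3*36 + F(2))*154 = (-3*36 + 2)*154 = (-108 + 2)*154 = -106*154 = -16324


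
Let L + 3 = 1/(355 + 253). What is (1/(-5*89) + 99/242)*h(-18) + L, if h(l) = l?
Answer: -30718561/2976160 ≈ -10.322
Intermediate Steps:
L = -1823/608 (L = -3 + 1/(355 + 253) = -3 + 1/608 = -1823/608 ≈ -2.9984)
(1/(-5*89) + 99/242)*h(-18) + L = (1/(-5*89) + 99/242)*(-18) - 1823/608 = (-⅕*1/89 + 99*(1/242))*(-18) - 1823/608 = (-1/445 + 9/22)*(-18) - 1823/608 = (3983/9790)*(-18) - 1823/608 = -35847/4895 - 1823/608 = -30718561/2976160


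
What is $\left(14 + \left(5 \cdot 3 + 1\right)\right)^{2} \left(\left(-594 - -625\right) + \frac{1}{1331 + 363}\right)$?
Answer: $\frac{23631750}{847} \approx 27901.0$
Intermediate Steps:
$\left(14 + \left(5 \cdot 3 + 1\right)\right)^{2} \left(\left(-594 - -625\right) + \frac{1}{1331 + 363}\right) = \left(14 + \left(15 + 1\right)\right)^{2} \left(\left(-594 + 625\right) + \frac{1}{1694}\right) = \left(14 + 16\right)^{2} \left(31 + \frac{1}{1694}\right) = 30^{2} \cdot \frac{52515}{1694} = 900 \cdot \frac{52515}{1694} = \frac{23631750}{847}$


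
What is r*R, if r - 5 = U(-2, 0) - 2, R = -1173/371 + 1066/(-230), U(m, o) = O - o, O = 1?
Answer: -1330552/42665 ≈ -31.186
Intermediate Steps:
U(m, o) = 1 - o
R = -332638/42665 (R = -1173*1/371 + 1066*(-1/230) = -1173/371 - 533/115 = -332638/42665 ≈ -7.7965)
r = 4 (r = 5 + ((1 - 1*0) - 2) = 5 + ((1 + 0) - 2) = 5 + (1 - 2) = 5 - 1 = 4)
r*R = 4*(-332638/42665) = -1330552/42665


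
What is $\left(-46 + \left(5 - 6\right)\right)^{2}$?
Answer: $2209$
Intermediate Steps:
$\left(-46 + \left(5 - 6\right)\right)^{2} = \left(-46 - 1\right)^{2} = \left(-47\right)^{2} = 2209$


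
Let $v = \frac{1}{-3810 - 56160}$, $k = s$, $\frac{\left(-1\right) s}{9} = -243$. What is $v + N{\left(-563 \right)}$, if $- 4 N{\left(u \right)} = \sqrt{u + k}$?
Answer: $- \frac{1}{59970} - \frac{\sqrt{406}}{2} \approx -10.075$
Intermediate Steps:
$s = 2187$ ($s = \left(-9\right) \left(-243\right) = 2187$)
$k = 2187$
$v = - \frac{1}{59970}$ ($v = \frac{1}{-59970} = - \frac{1}{59970} \approx -1.6675 \cdot 10^{-5}$)
$N{\left(u \right)} = - \frac{\sqrt{2187 + u}}{4}$ ($N{\left(u \right)} = - \frac{\sqrt{u + 2187}}{4} = - \frac{\sqrt{2187 + u}}{4}$)
$v + N{\left(-563 \right)} = - \frac{1}{59970} - \frac{\sqrt{2187 - 563}}{4} = - \frac{1}{59970} - \frac{\sqrt{1624}}{4} = - \frac{1}{59970} - \frac{2 \sqrt{406}}{4} = - \frac{1}{59970} - \frac{\sqrt{406}}{2}$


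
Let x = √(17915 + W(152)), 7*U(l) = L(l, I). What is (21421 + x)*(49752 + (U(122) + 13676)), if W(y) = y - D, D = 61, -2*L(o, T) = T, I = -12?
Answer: 9510966842/7 + 444002*√18006/7 ≈ 1.3672e+9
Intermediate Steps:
L(o, T) = -T/2
U(l) = 6/7 (U(l) = (-½*(-12))/7 = (⅐)*6 = 6/7)
W(y) = -61 + y (W(y) = y - 1*61 = y - 61 = -61 + y)
x = √18006 (x = √(17915 + (-61 + 152)) = √(17915 + 91) = √18006 ≈ 134.19)
(21421 + x)*(49752 + (U(122) + 13676)) = (21421 + √18006)*(49752 + (6/7 + 13676)) = (21421 + √18006)*(49752 + 95738/7) = (21421 + √18006)*(444002/7) = 9510966842/7 + 444002*√18006/7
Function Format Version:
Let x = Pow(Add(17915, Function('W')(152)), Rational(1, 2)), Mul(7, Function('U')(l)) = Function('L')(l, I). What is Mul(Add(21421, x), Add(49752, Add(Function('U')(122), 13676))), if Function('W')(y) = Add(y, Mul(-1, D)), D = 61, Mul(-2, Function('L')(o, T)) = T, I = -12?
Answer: Add(Rational(9510966842, 7), Mul(Rational(444002, 7), Pow(18006, Rational(1, 2)))) ≈ 1.3672e+9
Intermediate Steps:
Function('L')(o, T) = Mul(Rational(-1, 2), T)
Function('U')(l) = Rational(6, 7) (Function('U')(l) = Mul(Rational(1, 7), Mul(Rational(-1, 2), -12)) = Mul(Rational(1, 7), 6) = Rational(6, 7))
Function('W')(y) = Add(-61, y) (Function('W')(y) = Add(y, Mul(-1, 61)) = Add(y, -61) = Add(-61, y))
x = Pow(18006, Rational(1, 2)) (x = Pow(Add(17915, Add(-61, 152)), Rational(1, 2)) = Pow(Add(17915, 91), Rational(1, 2)) = Pow(18006, Rational(1, 2)) ≈ 134.19)
Mul(Add(21421, x), Add(49752, Add(Function('U')(122), 13676))) = Mul(Add(21421, Pow(18006, Rational(1, 2))), Add(49752, Add(Rational(6, 7), 13676))) = Mul(Add(21421, Pow(18006, Rational(1, 2))), Add(49752, Rational(95738, 7))) = Mul(Add(21421, Pow(18006, Rational(1, 2))), Rational(444002, 7)) = Add(Rational(9510966842, 7), Mul(Rational(444002, 7), Pow(18006, Rational(1, 2))))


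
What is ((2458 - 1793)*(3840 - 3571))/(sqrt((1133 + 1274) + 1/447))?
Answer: 35777*sqrt(480940710)/215186 ≈ 3646.2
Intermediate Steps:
((2458 - 1793)*(3840 - 3571))/(sqrt((1133 + 1274) + 1/447)) = (665*269)/(sqrt(2407 + 1/447)) = 178885/(sqrt(1075930/447)) = 178885/((sqrt(480940710)/447)) = 178885*(sqrt(480940710)/1075930) = 35777*sqrt(480940710)/215186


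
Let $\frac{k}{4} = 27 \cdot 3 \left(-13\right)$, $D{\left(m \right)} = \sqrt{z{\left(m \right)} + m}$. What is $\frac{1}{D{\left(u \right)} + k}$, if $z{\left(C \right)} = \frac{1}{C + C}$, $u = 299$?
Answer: $- \frac{279864}{1178767301} - \frac{\sqrt{11880466}}{3536301903} \approx -0.0002384$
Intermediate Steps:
$z{\left(C \right)} = \frac{1}{2 C}$
$D{\left(m \right)} = \sqrt{m + \frac{1}{2 m}}$ ($D{\left(m \right)} = \sqrt{\frac{1}{2 m} + m} = \sqrt{m + \frac{1}{2 m}}$)
$k = -4212$ ($k = 4 \cdot 27 \cdot 3 \left(-13\right) = 4 \cdot 81 \left(-13\right) = 4 \left(-1053\right) = -4212$)
$\frac{1}{D{\left(u \right)} + k} = \frac{1}{\frac{\sqrt{\frac{2}{299} + 4 \cdot 299}}{2} - 4212} = \frac{1}{\frac{\sqrt{2 \cdot \frac{1}{299} + 1196}}{2} - 4212} = \frac{1}{\frac{\sqrt{\frac{2}{299} + 1196}}{2} - 4212} = \frac{1}{\frac{\sqrt{\frac{357606}{299}}}{2} - 4212} = \frac{1}{\frac{\frac{3}{299} \sqrt{11880466}}{2} - 4212} = \frac{1}{\frac{3 \sqrt{11880466}}{598} - 4212} = \frac{1}{-4212 + \frac{3 \sqrt{11880466}}{598}}$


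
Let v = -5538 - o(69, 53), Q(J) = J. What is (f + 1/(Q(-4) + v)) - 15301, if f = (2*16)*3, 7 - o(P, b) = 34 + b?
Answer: -83049711/5462 ≈ -15205.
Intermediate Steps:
o(P, b) = -27 - b (o(P, b) = 7 - (34 + b) = 7 + (-34 - b) = -27 - b)
v = -5458 (v = -5538 - (-27 - 1*53) = -5538 - (-27 - 53) = -5538 - 1*(-80) = -5538 + 80 = -5458)
f = 96 (f = 32*3 = 96)
(f + 1/(Q(-4) + v)) - 15301 = (96 + 1/(-4 - 5458)) - 15301 = (96 + 1/(-5462)) - 15301 = (96 - 1/5462) - 15301 = 524351/5462 - 15301 = -83049711/5462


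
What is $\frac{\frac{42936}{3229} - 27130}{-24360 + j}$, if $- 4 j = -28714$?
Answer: $\frac{175119668}{110958127} \approx 1.5783$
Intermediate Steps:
$j = \frac{14357}{2}$ ($j = \left(- \frac{1}{4}\right) \left(-28714\right) = \frac{14357}{2} \approx 7178.5$)
$\frac{\frac{42936}{3229} - 27130}{-24360 + j} = \frac{\frac{42936}{3229} - 27130}{-24360 + \frac{14357}{2}} = \frac{42936 \cdot \frac{1}{3229} - 27130}{- \frac{34363}{2}} = \left(\frac{42936}{3229} - 27130\right) \left(- \frac{2}{34363}\right) = \left(- \frac{87559834}{3229}\right) \left(- \frac{2}{34363}\right) = \frac{175119668}{110958127}$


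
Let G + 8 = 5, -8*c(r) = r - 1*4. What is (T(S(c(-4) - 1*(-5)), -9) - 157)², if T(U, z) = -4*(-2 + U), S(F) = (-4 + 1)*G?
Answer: 34225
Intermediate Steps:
c(r) = ½ - r/8 (c(r) = -(r - 1*4)/8 = -(r - 4)/8 = -(-4 + r)/8 = ½ - r/8)
G = -3 (G = -8 + 5 = -3)
S(F) = 9 (S(F) = (-4 + 1)*(-3) = -3*(-3) = 9)
T(U, z) = 8 - 4*U
(T(S(c(-4) - 1*(-5)), -9) - 157)² = ((8 - 4*9) - 157)² = ((8 - 36) - 157)² = (-28 - 157)² = (-185)² = 34225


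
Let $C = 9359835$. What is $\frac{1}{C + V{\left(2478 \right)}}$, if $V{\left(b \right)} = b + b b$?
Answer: $\frac{1}{15502797} \approx 6.4504 \cdot 10^{-8}$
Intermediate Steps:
$V{\left(b \right)} = b + b^{2}$
$\frac{1}{C + V{\left(2478 \right)}} = \frac{1}{9359835 + 2478 \left(1 + 2478\right)} = \frac{1}{9359835 + 2478 \cdot 2479} = \frac{1}{9359835 + 6142962} = \frac{1}{15502797}$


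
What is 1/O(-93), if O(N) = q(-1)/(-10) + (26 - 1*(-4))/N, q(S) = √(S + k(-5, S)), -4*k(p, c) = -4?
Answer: -31/10 ≈ -3.1000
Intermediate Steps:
k(p, c) = 1 (k(p, c) = -¼*(-4) = 1)
q(S) = √(1 + S) (q(S) = √(S + 1) = √(1 + S))
O(N) = 30/N (O(N) = √(1 - 1)/(-10) + (26 - 1*(-4))/N = √0*(-⅒) + (26 + 4)/N = 0*(-⅒) + 30/N = 0 + 30/N = 30/N)
1/O(-93) = 1/(30/(-93)) = 1/(30*(-1/93)) = 1/(-10/31) = -31/10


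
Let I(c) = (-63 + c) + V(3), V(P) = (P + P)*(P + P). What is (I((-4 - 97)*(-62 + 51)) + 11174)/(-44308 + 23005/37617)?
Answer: -461109186/1666711031 ≈ -0.27666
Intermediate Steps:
V(P) = 4*P² (V(P) = (2*P)*(2*P) = 4*P²)
I(c) = -27 + c (I(c) = (-63 + c) + 4*3² = (-63 + c) + 4*9 = (-63 + c) + 36 = -27 + c)
(I((-4 - 97)*(-62 + 51)) + 11174)/(-44308 + 23005/37617) = ((-27 + (-4 - 97)*(-62 + 51)) + 11174)/(-44308 + 23005/37617) = ((-27 - 101*(-11)) + 11174)/(-44308 + 23005*(1/37617)) = ((-27 + 1111) + 11174)/(-44308 + 23005/37617) = (1084 + 11174)/(-1666711031/37617) = 12258*(-37617/1666711031) = -461109186/1666711031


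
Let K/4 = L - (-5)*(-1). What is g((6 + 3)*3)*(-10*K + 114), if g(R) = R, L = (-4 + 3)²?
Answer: 7398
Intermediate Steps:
L = 1 (L = (-1)² = 1)
K = -16 (K = 4*(1 - (-5)*(-1)) = 4*(1 - 1*5) = 4*(1 - 5) = 4*(-4) = -16)
g((6 + 3)*3)*(-10*K + 114) = ((6 + 3)*3)*(-10*(-16) + 114) = (9*3)*(160 + 114) = 27*274 = 7398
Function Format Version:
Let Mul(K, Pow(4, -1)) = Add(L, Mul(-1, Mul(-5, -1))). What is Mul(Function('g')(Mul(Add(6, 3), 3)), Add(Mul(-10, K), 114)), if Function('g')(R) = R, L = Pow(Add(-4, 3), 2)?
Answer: 7398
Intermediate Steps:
L = 1 (L = Pow(-1, 2) = 1)
K = -16 (K = Mul(4, Add(1, Mul(-1, Mul(-5, -1)))) = Mul(4, Add(1, Mul(-1, 5))) = Mul(4, Add(1, -5)) = Mul(4, -4) = -16)
Mul(Function('g')(Mul(Add(6, 3), 3)), Add(Mul(-10, K), 114)) = Mul(Mul(Add(6, 3), 3), Add(Mul(-10, -16), 114)) = Mul(Mul(9, 3), Add(160, 114)) = Mul(27, 274) = 7398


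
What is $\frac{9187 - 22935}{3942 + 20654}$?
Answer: $- \frac{3437}{6149} \approx -0.55895$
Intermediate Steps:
$\frac{9187 - 22935}{3942 + 20654} = - \frac{13748}{24596} = \left(-13748\right) \frac{1}{24596} = - \frac{3437}{6149}$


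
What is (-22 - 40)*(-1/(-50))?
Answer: -31/25 ≈ -1.2400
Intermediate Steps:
(-22 - 40)*(-1/(-50)) = -(-62)*(-1)/50 = -62*1/50 = -31/25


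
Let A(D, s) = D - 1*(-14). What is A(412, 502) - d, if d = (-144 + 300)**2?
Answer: -23910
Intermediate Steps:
A(D, s) = 14 + D (A(D, s) = D + 14 = 14 + D)
d = 24336 (d = 156**2 = 24336)
A(412, 502) - d = (14 + 412) - 1*24336 = 426 - 24336 = -23910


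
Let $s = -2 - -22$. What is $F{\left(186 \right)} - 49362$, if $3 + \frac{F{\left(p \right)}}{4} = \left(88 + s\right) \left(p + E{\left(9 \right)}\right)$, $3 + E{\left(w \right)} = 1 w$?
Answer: $33570$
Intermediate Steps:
$s = 20$ ($s = -2 + 22 = 20$)
$E{\left(w \right)} = -3 + w$ ($E{\left(w \right)} = -3 + 1 w = -3 + w$)
$F{\left(p \right)} = 2580 + 432 p$ ($F{\left(p \right)} = -12 + 4 \left(88 + 20\right) \left(p + \left(-3 + 9\right)\right) = -12 + 4 \cdot 108 \left(p + 6\right) = -12 + 4 \cdot 108 \left(6 + p\right) = -12 + 4 \left(648 + 108 p\right) = -12 + \left(2592 + 432 p\right) = 2580 + 432 p$)
$F{\left(186 \right)} - 49362 = \left(2580 + 432 \cdot 186\right) - 49362 = \left(2580 + 80352\right) - 49362 = 82932 - 49362 = 33570$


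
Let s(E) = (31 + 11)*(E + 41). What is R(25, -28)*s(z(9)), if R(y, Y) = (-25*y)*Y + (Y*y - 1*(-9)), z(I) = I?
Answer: 35298900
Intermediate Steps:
s(E) = 1722 + 42*E (s(E) = 42*(41 + E) = 1722 + 42*E)
R(y, Y) = 9 - 24*Y*y (R(y, Y) = -25*Y*y + (Y*y + 9) = -25*Y*y + (9 + Y*y) = 9 - 24*Y*y)
R(25, -28)*s(z(9)) = (9 - 24*(-28)*25)*(1722 + 42*9) = (9 + 16800)*(1722 + 378) = 16809*2100 = 35298900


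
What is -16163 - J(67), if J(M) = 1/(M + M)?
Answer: -2165843/134 ≈ -16163.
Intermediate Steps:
J(M) = 1/(2*M)
-16163 - J(67) = -16163 - 1/(2*67) = -16163 - 1*1/134 = -16163 - 1/134 = -2165843/134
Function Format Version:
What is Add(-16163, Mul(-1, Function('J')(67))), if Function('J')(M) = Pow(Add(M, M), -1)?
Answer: Rational(-2165843, 134) ≈ -16163.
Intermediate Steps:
Function('J')(M) = Mul(Rational(1, 2), Pow(M, -1)) (Function('J')(M) = Pow(Mul(2, M), -1) = Mul(Rational(1, 2), Pow(M, -1)))
Add(-16163, Mul(-1, Function('J')(67))) = Add(-16163, Mul(-1, Mul(Rational(1, 2), Pow(67, -1)))) = Add(-16163, Mul(-1, Mul(Rational(1, 2), Rational(1, 67)))) = Add(-16163, Mul(-1, Rational(1, 134))) = Add(-16163, Rational(-1, 134)) = Rational(-2165843, 134)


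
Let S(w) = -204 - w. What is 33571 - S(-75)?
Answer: 33700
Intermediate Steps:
33571 - S(-75) = 33571 - (-204 - 1*(-75)) = 33571 - (-204 + 75) = 33571 - 1*(-129) = 33571 + 129 = 33700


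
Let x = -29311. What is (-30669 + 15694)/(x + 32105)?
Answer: -14975/2794 ≈ -5.3597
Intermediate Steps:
(-30669 + 15694)/(x + 32105) = (-30669 + 15694)/(-29311 + 32105) = -14975/2794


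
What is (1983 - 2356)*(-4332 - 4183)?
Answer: 3176095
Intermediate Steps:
(1983 - 2356)*(-4332 - 4183) = -373*(-8515) = 3176095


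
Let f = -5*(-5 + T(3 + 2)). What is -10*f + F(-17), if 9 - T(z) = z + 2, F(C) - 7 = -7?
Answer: -150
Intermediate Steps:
F(C) = 0 (F(C) = 7 - 7 = 0)
T(z) = 7 - z (T(z) = 9 - (z + 2) = 9 - (2 + z) = 9 + (-2 - z) = 7 - z)
f = 15 (f = -5*(-5 + (7 - (3 + 2))) = -5*(-5 + (7 - 1*5)) = -5*(-5 + (7 - 5)) = -5*(-5 + 2) = -5*(-3) = 15)
-10*f + F(-17) = -10*15 + 0 = -150 + 0 = -150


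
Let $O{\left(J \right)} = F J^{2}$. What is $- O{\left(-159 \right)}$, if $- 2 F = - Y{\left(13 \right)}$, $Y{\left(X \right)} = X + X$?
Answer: $-328653$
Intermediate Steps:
$Y{\left(X \right)} = 2 X$
$F = 13$ ($F = - \frac{\left(-1\right) 2 \cdot 13}{2} = - \frac{\left(-1\right) 26}{2} = \left(- \frac{1}{2}\right) \left(-26\right) = 13$)
$O{\left(J \right)} = 13 J^{2}$
$- O{\left(-159 \right)} = - 13 \left(-159\right)^{2} = - 13 \cdot 25281 = \left(-1\right) 328653 = -328653$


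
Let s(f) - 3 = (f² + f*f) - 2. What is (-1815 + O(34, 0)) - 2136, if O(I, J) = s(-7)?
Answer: -3852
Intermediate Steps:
s(f) = 1 + 2*f² (s(f) = 3 + ((f² + f*f) - 2) = 3 + ((f² + f²) - 2) = 3 + (2*f² - 2) = 3 + (-2 + 2*f²) = 1 + 2*f²)
O(I, J) = 99 (O(I, J) = 1 + 2*(-7)² = 1 + 2*49 = 1 + 98 = 99)
(-1815 + O(34, 0)) - 2136 = (-1815 + 99) - 2136 = -1716 - 2136 = -3852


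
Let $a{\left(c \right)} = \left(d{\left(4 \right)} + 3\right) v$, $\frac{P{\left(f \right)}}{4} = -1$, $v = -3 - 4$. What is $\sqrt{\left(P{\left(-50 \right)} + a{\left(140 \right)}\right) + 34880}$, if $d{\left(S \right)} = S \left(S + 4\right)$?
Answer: $\sqrt{34631} \approx 186.09$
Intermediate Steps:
$v = -7$
$P{\left(f \right)} = -4$ ($P{\left(f \right)} = 4 \left(-1\right) = -4$)
$d{\left(S \right)} = S \left(4 + S\right)$
$a{\left(c \right)} = -245$ ($a{\left(c \right)} = \left(4 \left(4 + 4\right) + 3\right) \left(-7\right) = \left(4 \cdot 8 + 3\right) \left(-7\right) = \left(32 + 3\right) \left(-7\right) = 35 \left(-7\right) = -245$)
$\sqrt{\left(P{\left(-50 \right)} + a{\left(140 \right)}\right) + 34880} = \sqrt{\left(-4 - 245\right) + 34880} = \sqrt{-249 + 34880} = \sqrt{34631}$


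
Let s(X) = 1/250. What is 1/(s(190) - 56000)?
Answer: -250/13999999 ≈ -1.7857e-5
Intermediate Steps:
s(X) = 1/250
1/(s(190) - 56000) = 1/(1/250 - 56000) = 1/(-13999999/250) = -250/13999999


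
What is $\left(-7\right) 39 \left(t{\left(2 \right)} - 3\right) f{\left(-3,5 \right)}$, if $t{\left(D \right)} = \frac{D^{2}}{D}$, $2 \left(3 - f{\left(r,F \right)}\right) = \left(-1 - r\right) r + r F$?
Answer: $\frac{7371}{2} \approx 3685.5$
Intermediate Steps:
$f{\left(r,F \right)} = 3 - \frac{F r}{2} - \frac{r \left(-1 - r\right)}{2}$ ($f{\left(r,F \right)} = 3 - \frac{\left(-1 - r\right) r + r F}{2} = 3 - \frac{r \left(-1 - r\right) + F r}{2} = 3 - \frac{F r + r \left(-1 - r\right)}{2} = 3 - \left(\frac{F r}{2} + \frac{r \left(-1 - r\right)}{2}\right) = 3 - \frac{F r}{2} - \frac{r \left(-1 - r\right)}{2}$)
$t{\left(D \right)} = D$
$\left(-7\right) 39 \left(t{\left(2 \right)} - 3\right) f{\left(-3,5 \right)} = \left(-7\right) 39 \left(2 - 3\right) \left(3 + \frac{1}{2} \left(-3\right) + \frac{\left(-3\right)^{2}}{2} - \frac{5}{2} \left(-3\right)\right) = - 273 \left(2 - 3\right) \left(3 - \frac{3}{2} + \frac{1}{2} \cdot 9 + \frac{15}{2}\right) = - 273 \left(- (3 - \frac{3}{2} + \frac{9}{2} + \frac{15}{2})\right) = - 273 \left(\left(-1\right) \frac{27}{2}\right) = \left(-273\right) \left(- \frac{27}{2}\right) = \frac{7371}{2}$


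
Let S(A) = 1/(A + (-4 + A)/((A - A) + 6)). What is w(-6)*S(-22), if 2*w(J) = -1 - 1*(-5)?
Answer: -6/79 ≈ -0.075949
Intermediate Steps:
w(J) = 2 (w(J) = (-1 - 1*(-5))/2 = (-1 + 5)/2 = (1/2)*4 = 2)
S(A) = 1/(-2/3 + 7*A/6) (S(A) = 1/(A + (-4 + A)/(0 + 6)) = 1/(A + (-4 + A)/6) = 1/(A + (-4 + A)*(1/6)) = 1/(A + (-2/3 + A/6)) = 1/(-2/3 + 7*A/6))
w(-6)*S(-22) = 2*(6/(-4 + 7*(-22))) = 2*(6/(-4 - 154)) = 2*(6/(-158)) = 2*(6*(-1/158)) = 2*(-3/79) = -6/79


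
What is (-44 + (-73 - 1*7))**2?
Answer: 15376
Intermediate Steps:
(-44 + (-73 - 1*7))**2 = (-44 + (-73 - 7))**2 = (-44 - 80)**2 = (-124)**2 = 15376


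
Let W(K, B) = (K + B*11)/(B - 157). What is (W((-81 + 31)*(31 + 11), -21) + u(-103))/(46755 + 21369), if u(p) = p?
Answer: -16003/12126072 ≈ -0.0013197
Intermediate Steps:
W(K, B) = (K + 11*B)/(-157 + B)
(W((-81 + 31)*(31 + 11), -21) + u(-103))/(46755 + 21369) = (((-81 + 31)*(31 + 11) + 11*(-21))/(-157 - 21) - 103)/(46755 + 21369) = ((-50*42 - 231)/(-178) - 103)/68124 = (-(-2100 - 231)/178 - 103)*(1/68124) = (-1/178*(-2331) - 103)*(1/68124) = (2331/178 - 103)*(1/68124) = -16003/178*1/68124 = -16003/12126072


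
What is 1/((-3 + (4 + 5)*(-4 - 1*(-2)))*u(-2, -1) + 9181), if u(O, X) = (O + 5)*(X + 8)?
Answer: 1/8740 ≈ 0.00011442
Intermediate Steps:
u(O, X) = (5 + O)*(8 + X)
1/((-3 + (4 + 5)*(-4 - 1*(-2)))*u(-2, -1) + 9181) = 1/((-3 + (4 + 5)*(-4 - 1*(-2)))*(40 + 5*(-1) + 8*(-2) - 2*(-1)) + 9181) = 1/((-3 + 9*(-4 + 2))*(40 - 5 - 16 + 2) + 9181) = 1/((-3 + 9*(-2))*21 + 9181) = 1/((-3 - 18)*21 + 9181) = 1/(-21*21 + 9181) = 1/(-441 + 9181) = 1/8740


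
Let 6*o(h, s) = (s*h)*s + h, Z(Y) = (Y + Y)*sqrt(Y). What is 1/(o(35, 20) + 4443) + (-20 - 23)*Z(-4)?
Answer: 6/40693 + 688*I ≈ 0.00014745 + 688.0*I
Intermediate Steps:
Z(Y) = 2*Y**(3/2) (Z(Y) = (2*Y)*sqrt(Y) = 2*Y**(3/2))
o(h, s) = h/6 + h*s**2/6 (o(h, s) = ((s*h)*s + h)/6 = ((h*s)*s + h)/6 = (h*s**2 + h)/6 = (h + h*s**2)/6 = h/6 + h*s**2/6)
1/(o(35, 20) + 4443) + (-20 - 23)*Z(-4) = 1/((1/6)*35*(1 + 20**2) + 4443) + (-20 - 23)*(2*(-4)**(3/2)) = 1/((1/6)*35*(1 + 400) + 4443) - 86*(-8*I) = 1/((1/6)*35*401 + 4443) - (-688)*I = 1/(14035/6 + 4443) + 688*I = 1/(40693/6) + 688*I = 6/40693 + 688*I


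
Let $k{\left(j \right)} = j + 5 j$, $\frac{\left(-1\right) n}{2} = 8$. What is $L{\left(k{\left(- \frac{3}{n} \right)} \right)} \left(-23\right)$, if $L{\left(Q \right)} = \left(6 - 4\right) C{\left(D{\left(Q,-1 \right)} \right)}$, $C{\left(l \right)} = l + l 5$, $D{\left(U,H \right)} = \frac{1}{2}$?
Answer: $-138$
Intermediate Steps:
$D{\left(U,H \right)} = \frac{1}{2}$
$n = -16$ ($n = \left(-2\right) 8 = -16$)
$C{\left(l \right)} = 6 l$ ($C{\left(l \right)} = l + 5 l = 6 l$)
$k{\left(j \right)} = 6 j$
$L{\left(Q \right)} = 6$ ($L{\left(Q \right)} = \left(6 - 4\right) 6 \cdot \frac{1}{2} = 2 \cdot 3 = 6$)
$L{\left(k{\left(- \frac{3}{n} \right)} \right)} \left(-23\right) = 6 \left(-23\right) = -138$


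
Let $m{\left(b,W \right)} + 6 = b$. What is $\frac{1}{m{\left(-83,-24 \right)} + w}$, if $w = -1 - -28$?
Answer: $- \frac{1}{62} \approx -0.016129$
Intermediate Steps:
$m{\left(b,W \right)} = -6 + b$
$w = 27$ ($w = -1 + 28 = 27$)
$\frac{1}{m{\left(-83,-24 \right)} + w} = \frac{1}{\left(-6 - 83\right) + 27} = \frac{1}{-89 + 27} = \frac{1}{-62} = - \frac{1}{62}$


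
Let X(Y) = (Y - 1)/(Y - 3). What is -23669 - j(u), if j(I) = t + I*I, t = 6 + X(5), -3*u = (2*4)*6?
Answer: -23933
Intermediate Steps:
X(Y) = (-1 + Y)/(-3 + Y)
u = -16 (u = -2*4*6/3 = -8*6/3 = -1/3*48 = -16)
t = 8 (t = 6 + (-1 + 5)/(-3 + 5) = 6 + 4/2 = 6 + (1/2)*4 = 6 + 2 = 8)
j(I) = 8 + I**2 (j(I) = 8 + I*I = 8 + I**2)
-23669 - j(u) = -23669 - (8 + (-16)**2) = -23669 - (8 + 256) = -23669 - 1*264 = -23669 - 264 = -23933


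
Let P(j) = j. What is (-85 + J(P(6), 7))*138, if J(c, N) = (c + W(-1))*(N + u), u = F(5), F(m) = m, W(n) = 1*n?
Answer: -3450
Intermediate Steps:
W(n) = n
u = 5
J(c, N) = (-1 + c)*(5 + N) (J(c, N) = (c - 1)*(N + 5) = (-1 + c)*(5 + N))
(-85 + J(P(6), 7))*138 = (-85 + (-5 - 1*7 + 5*6 + 7*6))*138 = (-85 + (-5 - 7 + 30 + 42))*138 = (-85 + 60)*138 = -25*138 = -3450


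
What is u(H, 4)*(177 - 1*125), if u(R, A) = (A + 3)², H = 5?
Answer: 2548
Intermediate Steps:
u(R, A) = (3 + A)²
u(H, 4)*(177 - 1*125) = (3 + 4)²*(177 - 1*125) = 7²*(177 - 125) = 49*52 = 2548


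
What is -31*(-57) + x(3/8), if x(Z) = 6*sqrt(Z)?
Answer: 1767 + 3*sqrt(6)/2 ≈ 1770.7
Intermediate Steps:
-31*(-57) + x(3/8) = -31*(-57) + 6*sqrt(3/8) = 1767 + 6*sqrt(3*(1/8)) = 1767 + 6*sqrt(3/8) = 1767 + 6*(sqrt(6)/4) = 1767 + 3*sqrt(6)/2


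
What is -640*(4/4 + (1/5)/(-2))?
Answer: -576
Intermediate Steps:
-640*(4/4 + (1/5)/(-2)) = -640*(4*(¼) + (1*(⅕))*(-½)) = -640*(1 + (⅕)*(-½)) = -640*(1 - ⅒) = -640*9/10 = -576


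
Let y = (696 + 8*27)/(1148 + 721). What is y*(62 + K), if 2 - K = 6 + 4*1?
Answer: 16416/623 ≈ 26.350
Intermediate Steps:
K = -8 (K = 2 - (6 + 4*1) = 2 - (6 + 4) = 2 - 1*10 = 2 - 10 = -8)
y = 304/623 (y = (696 + 216)/1869 = 912*(1/1869) = 304/623 ≈ 0.48796)
y*(62 + K) = 304*(62 - 8)/623 = (304/623)*54 = 16416/623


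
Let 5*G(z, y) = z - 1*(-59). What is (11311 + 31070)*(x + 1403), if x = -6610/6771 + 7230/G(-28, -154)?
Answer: 7615270148061/69967 ≈ 1.0884e+8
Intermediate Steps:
G(z, y) = 59/5 + z/5 (G(z, y) = (z - 1*(-59))/5 = (z + 59)/5 = (59 + z)/5 = 59/5 + z/5)
x = 244566740/209901 (x = -6610/6771 + 7230/(59/5 + (⅕)*(-28)) = -6610*1/6771 + 7230/(59/5 - 28/5) = -6610/6771 + 7230/(31/5) = -6610/6771 + 7230*(5/31) = -6610/6771 + 36150/31 = 244566740/209901 ≈ 1165.2)
(11311 + 31070)*(x + 1403) = (11311 + 31070)*(244566740/209901 + 1403) = 42381*(539057843/209901) = 7615270148061/69967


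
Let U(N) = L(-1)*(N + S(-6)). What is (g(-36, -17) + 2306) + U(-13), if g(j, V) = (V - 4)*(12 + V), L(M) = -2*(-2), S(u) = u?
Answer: 2335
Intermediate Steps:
L(M) = 4
g(j, V) = (-4 + V)*(12 + V)
U(N) = -24 + 4*N (U(N) = 4*(N - 6) = 4*(-6 + N) = -24 + 4*N)
(g(-36, -17) + 2306) + U(-13) = ((-48 + (-17)² + 8*(-17)) + 2306) + (-24 + 4*(-13)) = ((-48 + 289 - 136) + 2306) + (-24 - 52) = (105 + 2306) - 76 = 2411 - 76 = 2335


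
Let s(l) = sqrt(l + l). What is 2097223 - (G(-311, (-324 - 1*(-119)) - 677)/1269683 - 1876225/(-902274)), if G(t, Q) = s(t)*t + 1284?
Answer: 2402580394188156175/1145601959142 + 311*I*sqrt(622)/1269683 ≈ 2.0972e+6 + 0.0061089*I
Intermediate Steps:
s(l) = sqrt(2)*sqrt(l) (s(l) = sqrt(2*l) = sqrt(2)*sqrt(l))
G(t, Q) = 1284 + sqrt(2)*t**(3/2) (G(t, Q) = (sqrt(2)*sqrt(t))*t + 1284 = sqrt(2)*t**(3/2) + 1284 = 1284 + sqrt(2)*t**(3/2))
2097223 - (G(-311, (-324 - 1*(-119)) - 677)/1269683 - 1876225/(-902274)) = 2097223 - ((1284 + sqrt(2)*(-311)**(3/2))/1269683 - 1876225/(-902274)) = 2097223 - ((1284 + sqrt(2)*(-311*I*sqrt(311)))*(1/1269683) - 1876225*(-1/902274)) = 2097223 - ((1284 - 311*I*sqrt(622))*(1/1269683) + 1876225/902274) = 2097223 - ((1284/1269683 - 311*I*sqrt(622)/1269683) + 1876225/902274) = 2097223 - (2383369506491/1145601959142 - 311*I*sqrt(622)/1269683) = 2097223 + (-2383369506491/1145601959142 + 311*I*sqrt(622)/1269683) = 2402580394188156175/1145601959142 + 311*I*sqrt(622)/1269683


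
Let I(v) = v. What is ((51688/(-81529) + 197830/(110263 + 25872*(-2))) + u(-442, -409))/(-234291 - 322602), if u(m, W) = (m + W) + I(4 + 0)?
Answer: 575418439957/379562003626149 ≈ 0.0015160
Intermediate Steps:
u(m, W) = 4 + W + m (u(m, W) = (m + W) + (4 + 0) = (W + m) + 4 = 4 + W + m)
((51688/(-81529) + 197830/(110263 + 25872*(-2))) + u(-442, -409))/(-234291 - 322602) = ((51688/(-81529) + 197830/(110263 + 25872*(-2))) + (4 - 409 - 442))/(-234291 - 322602) = ((51688*(-1/81529) + 197830/(110263 - 51744)) - 847)/(-556893) = ((-7384/11647 + 197830/58519) - 847)*(-1/556893) = (1872021714/681570793 - 847)*(-1/556893) = -575418439957/681570793*(-1/556893) = 575418439957/379562003626149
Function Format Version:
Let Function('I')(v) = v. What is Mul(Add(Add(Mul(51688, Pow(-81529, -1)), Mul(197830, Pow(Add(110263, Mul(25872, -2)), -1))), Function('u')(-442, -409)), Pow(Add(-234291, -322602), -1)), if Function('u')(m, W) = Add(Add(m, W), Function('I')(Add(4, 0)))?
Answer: Rational(575418439957, 379562003626149) ≈ 0.0015160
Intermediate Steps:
Function('u')(m, W) = Add(4, W, m) (Function('u')(m, W) = Add(Add(m, W), Add(4, 0)) = Add(Add(W, m), 4) = Add(4, W, m))
Mul(Add(Add(Mul(51688, Pow(-81529, -1)), Mul(197830, Pow(Add(110263, Mul(25872, -2)), -1))), Function('u')(-442, -409)), Pow(Add(-234291, -322602), -1)) = Mul(Add(Add(Mul(51688, Pow(-81529, -1)), Mul(197830, Pow(Add(110263, Mul(25872, -2)), -1))), Add(4, -409, -442)), Pow(Add(-234291, -322602), -1)) = Mul(Add(Add(Mul(51688, Rational(-1, 81529)), Mul(197830, Pow(Add(110263, -51744), -1))), -847), Pow(-556893, -1)) = Mul(Add(Add(Rational(-7384, 11647), Mul(197830, Pow(58519, -1))), -847), Rational(-1, 556893)) = Mul(Add(Add(Rational(-7384, 11647), Mul(197830, Rational(1, 58519))), -847), Rational(-1, 556893)) = Mul(Add(Add(Rational(-7384, 11647), Rational(197830, 58519)), -847), Rational(-1, 556893)) = Mul(Add(Rational(1872021714, 681570793), -847), Rational(-1, 556893)) = Mul(Rational(-575418439957, 681570793), Rational(-1, 556893)) = Rational(575418439957, 379562003626149)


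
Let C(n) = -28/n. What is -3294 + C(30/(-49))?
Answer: -48724/15 ≈ -3248.3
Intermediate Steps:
-3294 + C(30/(-49)) = -3294 - 28/(30/(-49)) = -3294 - 28/(30*(-1/49)) = -3294 - 28/(-30/49) = -3294 - 28*(-49/30) = -3294 + 686/15 = -48724/15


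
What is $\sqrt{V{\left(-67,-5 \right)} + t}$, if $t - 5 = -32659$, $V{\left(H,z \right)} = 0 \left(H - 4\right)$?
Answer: $i \sqrt{32654} \approx 180.7 i$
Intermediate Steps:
$V{\left(H,z \right)} = 0$ ($V{\left(H,z \right)} = 0 \left(-4 + H\right) = 0$)
$t = -32654$ ($t = 5 - 32659 = -32654$)
$\sqrt{V{\left(-67,-5 \right)} + t} = \sqrt{0 - 32654} = \sqrt{-32654} = i \sqrt{32654}$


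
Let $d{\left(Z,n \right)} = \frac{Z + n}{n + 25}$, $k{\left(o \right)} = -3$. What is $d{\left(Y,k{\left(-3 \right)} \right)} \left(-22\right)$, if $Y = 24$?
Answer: $-21$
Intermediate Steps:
$d{\left(Z,n \right)} = \frac{Z + n}{25 + n}$
$d{\left(Y,k{\left(-3 \right)} \right)} \left(-22\right) = \frac{24 - 3}{25 - 3} \left(-22\right) = \frac{1}{22} \cdot 21 \left(-22\right) = \frac{21}{22} \left(-22\right) = -21$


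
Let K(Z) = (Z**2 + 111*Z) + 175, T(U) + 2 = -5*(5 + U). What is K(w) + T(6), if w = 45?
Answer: 7138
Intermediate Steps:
T(U) = -27 - 5*U (T(U) = -2 - 5*(5 + U) = -2 + (-25 - 5*U) = -27 - 5*U)
K(Z) = 175 + Z**2 + 111*Z
K(w) + T(6) = (175 + 45**2 + 111*45) + (-27 - 5*6) = (175 + 2025 + 4995) + (-27 - 30) = 7195 - 57 = 7138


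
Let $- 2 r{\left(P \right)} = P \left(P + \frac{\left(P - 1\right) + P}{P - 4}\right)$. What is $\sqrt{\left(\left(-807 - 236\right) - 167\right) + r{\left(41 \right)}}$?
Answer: $\frac{i \sqrt{2868573}}{37} \approx 45.775 i$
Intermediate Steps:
$r{\left(P \right)} = - \frac{P \left(P + \frac{-1 + 2 P}{-4 + P}\right)}{2}$ ($r{\left(P \right)} = - \frac{P \left(P + \frac{\left(P - 1\right) + P}{P - 4}\right)}{2} = - \frac{P \left(P + \frac{\left(-1 + P\right) + P}{-4 + P}\right)}{2} = - \frac{P \left(P + \frac{-1 + 2 P}{-4 + P}\right)}{2}$)
$\sqrt{\left(\left(-807 - 236\right) - 167\right) + r{\left(41 \right)}} = \sqrt{\left(\left(-807 - 236\right) - 167\right) + \frac{1}{2} \cdot 41 \frac{1}{-4 + 41} \left(1 - 41^{2} + 2 \cdot 41\right)} = \sqrt{\left(-1043 - 167\right) + \frac{1}{2} \cdot 41 \cdot \frac{1}{37} \left(1 - 1681 + 82\right)} = \sqrt{-1210 + \frac{1}{2} \cdot 41 \cdot \frac{1}{37} \left(1 - 1681 + 82\right)} = \sqrt{-1210 + \frac{1}{2} \cdot 41 \cdot \frac{1}{37} \left(-1598\right)} = \sqrt{-1210 - \frac{32759}{37}} = \sqrt{- \frac{77529}{37}} = \frac{i \sqrt{2868573}}{37}$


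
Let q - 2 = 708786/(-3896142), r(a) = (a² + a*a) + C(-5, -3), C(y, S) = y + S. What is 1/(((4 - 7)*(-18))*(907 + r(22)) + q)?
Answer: 649357/65468054609 ≈ 9.9187e-6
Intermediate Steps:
C(y, S) = S + y
r(a) = -8 + 2*a² (r(a) = (a² + a*a) + (-3 - 5) = (a² + a²) - 8 = 2*a² - 8 = -8 + 2*a²)
q = 1180583/649357 (q = 2 + 708786/(-3896142) = 2 + 708786*(-1/3896142) = 2 - 118131/649357 = 1180583/649357 ≈ 1.8181)
1/(((4 - 7)*(-18))*(907 + r(22)) + q) = 1/(((4 - 7)*(-18))*(907 + (-8 + 2*22²)) + 1180583/649357) = 1/((-3*(-18))*(907 + (-8 + 2*484)) + 1180583/649357) = 1/(54*(907 + (-8 + 968)) + 1180583/649357) = 1/(54*(907 + 960) + 1180583/649357) = 1/(54*1867 + 1180583/649357) = 1/(100818 + 1180583/649357) = 1/(65468054609/649357) = 649357/65468054609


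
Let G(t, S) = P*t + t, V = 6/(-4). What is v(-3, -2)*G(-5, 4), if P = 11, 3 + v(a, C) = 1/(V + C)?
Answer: 1380/7 ≈ 197.14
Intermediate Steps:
V = -3/2 (V = 6*(-¼) = -3/2 ≈ -1.5000)
v(a, C) = -3 + 1/(-3/2 + C)
G(t, S) = 12*t (G(t, S) = 11*t + t = 12*t)
v(-3, -2)*G(-5, 4) = ((11 - 6*(-2))/(-3 + 2*(-2)))*(12*(-5)) = ((11 + 12)/(-3 - 4))*(-60) = (23/(-7))*(-60) = -⅐*23*(-60) = -23/7*(-60) = 1380/7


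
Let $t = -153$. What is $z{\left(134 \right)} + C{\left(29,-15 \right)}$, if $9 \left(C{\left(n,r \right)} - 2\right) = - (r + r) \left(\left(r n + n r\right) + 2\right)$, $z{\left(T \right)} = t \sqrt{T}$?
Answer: $- \frac{8674}{3} - 153 \sqrt{134} \approx -4662.4$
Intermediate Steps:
$z{\left(T \right)} = - 153 \sqrt{T}$
$C{\left(n,r \right)} = 2 - \frac{2 r \left(2 + 2 n r\right)}{9}$ ($C{\left(n,r \right)} = 2 + \frac{- (r + r) \left(\left(r n + n r\right) + 2\right)}{9} = 2 + \frac{- 2 r \left(\left(n r + n r\right) + 2\right)}{9} = 2 + \frac{- 2 r \left(2 n r + 2\right)}{9} = 2 + \frac{- 2 r \left(2 + 2 n r\right)}{9} = 2 + \frac{\left(-2\right) r \left(2 + 2 n r\right)}{9} = 2 - \frac{2 r \left(2 + 2 n r\right)}{9}$)
$z{\left(134 \right)} + C{\left(29,-15 \right)} = - 153 \sqrt{134} - \left(- \frac{26}{3} + 2900\right) = - 153 \sqrt{134} + \left(2 + \frac{20}{3} - \frac{116}{9} \cdot 225\right) = - 153 \sqrt{134} + \left(2 + \frac{20}{3} - 2900\right) = - 153 \sqrt{134} - \frac{8674}{3} = - \frac{8674}{3} - 153 \sqrt{134}$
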